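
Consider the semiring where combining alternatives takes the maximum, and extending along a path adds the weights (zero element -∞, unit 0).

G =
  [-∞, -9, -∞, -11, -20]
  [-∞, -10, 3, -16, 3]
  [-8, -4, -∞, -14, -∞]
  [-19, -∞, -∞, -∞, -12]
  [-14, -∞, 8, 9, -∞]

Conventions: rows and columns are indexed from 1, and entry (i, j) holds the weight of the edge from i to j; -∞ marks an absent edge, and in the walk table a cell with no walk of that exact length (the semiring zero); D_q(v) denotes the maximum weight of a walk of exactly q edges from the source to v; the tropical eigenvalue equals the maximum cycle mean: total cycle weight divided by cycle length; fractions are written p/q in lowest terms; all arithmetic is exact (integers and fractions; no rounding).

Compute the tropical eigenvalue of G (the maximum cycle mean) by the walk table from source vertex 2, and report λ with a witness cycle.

q=0: [-∞, 0, -∞, -∞, -∞]
q=1: [-∞, -10, 3, -16, 3]
q=2: [-5, -1, 11, 12, -7]
q=3: [3, 7, 2, 2, 2]
q=4: [-6, -2, 10, 11, 10]
q=5: [2, 6, 18, 19, 1]
Optimal cycle mean attained by: cycle 2->5->3->2, total 3 + 8 + (-4), length 3.
Answer: λ = 7/3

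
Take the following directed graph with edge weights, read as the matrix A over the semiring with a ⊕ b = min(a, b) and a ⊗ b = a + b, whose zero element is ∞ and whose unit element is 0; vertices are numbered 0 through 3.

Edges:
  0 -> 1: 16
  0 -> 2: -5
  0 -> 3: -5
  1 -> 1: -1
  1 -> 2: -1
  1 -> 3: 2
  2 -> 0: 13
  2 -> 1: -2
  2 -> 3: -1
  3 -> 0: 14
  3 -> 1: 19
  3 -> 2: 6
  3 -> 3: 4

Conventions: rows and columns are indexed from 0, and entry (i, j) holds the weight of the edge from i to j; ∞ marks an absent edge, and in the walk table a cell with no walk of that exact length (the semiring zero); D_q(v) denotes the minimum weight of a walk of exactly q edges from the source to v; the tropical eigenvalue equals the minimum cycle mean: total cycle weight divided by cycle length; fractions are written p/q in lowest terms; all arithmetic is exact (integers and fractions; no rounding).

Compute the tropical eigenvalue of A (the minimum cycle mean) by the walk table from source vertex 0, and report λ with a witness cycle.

q=0: [0, ∞, ∞, ∞]
q=1: [∞, 16, -5, -5]
q=2: [8, -7, 1, -6]
q=3: [8, -8, -8, -5]
q=4: [5, -10, -9, -9]
Optimal cycle mean attained by: cycle 1->2->1, total (-1) + (-2), length 2.
Answer: λ = -3/2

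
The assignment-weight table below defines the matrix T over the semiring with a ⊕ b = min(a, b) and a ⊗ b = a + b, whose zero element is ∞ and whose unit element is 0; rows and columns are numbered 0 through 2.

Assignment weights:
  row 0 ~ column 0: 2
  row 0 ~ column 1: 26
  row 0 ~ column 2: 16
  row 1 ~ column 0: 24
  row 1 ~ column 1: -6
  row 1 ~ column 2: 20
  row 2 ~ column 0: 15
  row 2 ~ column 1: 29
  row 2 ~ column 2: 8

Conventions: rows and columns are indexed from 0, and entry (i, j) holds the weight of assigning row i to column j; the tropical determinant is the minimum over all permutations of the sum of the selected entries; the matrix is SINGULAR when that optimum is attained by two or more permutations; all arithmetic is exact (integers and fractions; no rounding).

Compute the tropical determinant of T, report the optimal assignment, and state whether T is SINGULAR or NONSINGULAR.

σ = (0, 1, 2): 2 + (-6) + 8 = 4
σ = (0, 2, 1): 2 + 20 + 29 = 51
σ = (1, 0, 2): 26 + 24 + 8 = 58
σ = (1, 2, 0): 26 + 20 + 15 = 61
σ = (2, 0, 1): 16 + 24 + 29 = 69
σ = (2, 1, 0): 16 + (-6) + 15 = 25
Optimal value attained by: σ = (0, 1, 2).
Answer: det⊕(T) = 4; verdict: NONSINGULAR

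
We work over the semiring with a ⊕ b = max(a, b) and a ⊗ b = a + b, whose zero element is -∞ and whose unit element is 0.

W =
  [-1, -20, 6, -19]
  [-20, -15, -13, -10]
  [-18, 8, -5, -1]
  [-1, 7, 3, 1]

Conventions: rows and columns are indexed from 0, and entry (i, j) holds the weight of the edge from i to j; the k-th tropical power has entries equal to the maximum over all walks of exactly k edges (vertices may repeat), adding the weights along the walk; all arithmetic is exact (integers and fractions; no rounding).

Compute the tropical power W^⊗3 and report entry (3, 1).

W^⊗2:
  [-2, 14, 5, 5]
  [-11, -3, -7, -9]
  [-2, 6, 2, 0]
  [0, 11, 5, 2]
W^⊗3:
  [4, 13, 8, 6]
  [-10, 1, -5, -8]
  [-1, 10, 4, 1]
  [1, 13, 6, 4]
Key observation: the optimum is the walk 3->0->2->1, with weight (-1) + 6 + 8 = 13.
Optimal value attained by: walk 3->0->2->1.
Answer: (W^⊗3)[3][1] = 13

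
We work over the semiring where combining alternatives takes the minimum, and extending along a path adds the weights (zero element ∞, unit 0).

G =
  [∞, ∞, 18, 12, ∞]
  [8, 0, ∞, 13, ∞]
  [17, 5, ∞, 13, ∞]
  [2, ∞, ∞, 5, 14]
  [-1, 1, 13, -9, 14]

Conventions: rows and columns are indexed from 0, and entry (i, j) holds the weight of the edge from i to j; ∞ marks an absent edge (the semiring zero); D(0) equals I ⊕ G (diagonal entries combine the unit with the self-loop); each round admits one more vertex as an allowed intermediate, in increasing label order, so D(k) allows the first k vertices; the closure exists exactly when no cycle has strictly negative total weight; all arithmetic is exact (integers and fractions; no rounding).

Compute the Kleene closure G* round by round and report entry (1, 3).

D(0):
  [0, ∞, 18, 12, ∞]
  [8, 0, ∞, 13, ∞]
  [17, 5, 0, 13, ∞]
  [2, ∞, ∞, 0, 14]
  [-1, 1, 13, -9, 0]
D(1):
  [0, ∞, 18, 12, ∞]
  [8, 0, 26, 13, ∞]
  [17, 5, 0, 13, ∞]
  [2, ∞, 20, 0, 14]
  [-1, 1, 13, -9, 0]
D(2):
  [0, ∞, 18, 12, ∞]
  [8, 0, 26, 13, ∞]
  [13, 5, 0, 13, ∞]
  [2, ∞, 20, 0, 14]
  [-1, 1, 13, -9, 0]
D(3):
  [0, 23, 18, 12, ∞]
  [8, 0, 26, 13, ∞]
  [13, 5, 0, 13, ∞]
  [2, 25, 20, 0, 14]
  [-1, 1, 13, -9, 0]
D(4):
  [0, 23, 18, 12, 26]
  [8, 0, 26, 13, 27]
  [13, 5, 0, 13, 27]
  [2, 25, 20, 0, 14]
  [-7, 1, 11, -9, 0]
D(5):
  [0, 23, 18, 12, 26]
  [8, 0, 26, 13, 27]
  [13, 5, 0, 13, 27]
  [2, 15, 20, 0, 14]
  [-7, 1, 11, -9, 0]
Answer: G*[1][3] = 13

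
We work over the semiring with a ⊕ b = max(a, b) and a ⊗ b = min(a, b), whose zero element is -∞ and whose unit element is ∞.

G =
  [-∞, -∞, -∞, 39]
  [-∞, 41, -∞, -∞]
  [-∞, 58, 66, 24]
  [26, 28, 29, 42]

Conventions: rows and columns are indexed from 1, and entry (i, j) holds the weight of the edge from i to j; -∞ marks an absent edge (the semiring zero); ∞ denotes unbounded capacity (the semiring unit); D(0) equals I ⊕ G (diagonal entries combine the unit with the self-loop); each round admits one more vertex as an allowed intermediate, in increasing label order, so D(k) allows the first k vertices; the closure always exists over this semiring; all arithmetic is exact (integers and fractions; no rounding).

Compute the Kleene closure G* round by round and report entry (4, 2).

D(0):
  [∞, -∞, -∞, 39]
  [-∞, ∞, -∞, -∞]
  [-∞, 58, ∞, 24]
  [26, 28, 29, ∞]
D(1):
  [∞, -∞, -∞, 39]
  [-∞, ∞, -∞, -∞]
  [-∞, 58, ∞, 24]
  [26, 28, 29, ∞]
D(2):
  [∞, -∞, -∞, 39]
  [-∞, ∞, -∞, -∞]
  [-∞, 58, ∞, 24]
  [26, 28, 29, ∞]
D(3):
  [∞, -∞, -∞, 39]
  [-∞, ∞, -∞, -∞]
  [-∞, 58, ∞, 24]
  [26, 29, 29, ∞]
D(4):
  [∞, 29, 29, 39]
  [-∞, ∞, -∞, -∞]
  [24, 58, ∞, 24]
  [26, 29, 29, ∞]
Answer: G*[4][2] = 29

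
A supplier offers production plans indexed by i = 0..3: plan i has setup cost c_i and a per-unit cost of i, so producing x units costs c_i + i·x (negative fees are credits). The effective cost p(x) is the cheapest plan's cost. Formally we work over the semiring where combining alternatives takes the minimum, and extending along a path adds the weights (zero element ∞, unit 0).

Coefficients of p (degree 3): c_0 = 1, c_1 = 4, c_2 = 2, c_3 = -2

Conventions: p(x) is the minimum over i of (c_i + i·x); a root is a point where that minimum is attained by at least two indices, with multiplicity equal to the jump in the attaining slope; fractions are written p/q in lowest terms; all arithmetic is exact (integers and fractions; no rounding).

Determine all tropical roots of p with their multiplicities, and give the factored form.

hull edge (i=0, c=1) to (i=3, c=-2): slope -1, span 3
Factored form: p(x) = -2 ⊗ (x ⊕ 1) ⊗ (x ⊕ 1) ⊗ (x ⊕ 1)
Answer: roots = 1 (mult 3)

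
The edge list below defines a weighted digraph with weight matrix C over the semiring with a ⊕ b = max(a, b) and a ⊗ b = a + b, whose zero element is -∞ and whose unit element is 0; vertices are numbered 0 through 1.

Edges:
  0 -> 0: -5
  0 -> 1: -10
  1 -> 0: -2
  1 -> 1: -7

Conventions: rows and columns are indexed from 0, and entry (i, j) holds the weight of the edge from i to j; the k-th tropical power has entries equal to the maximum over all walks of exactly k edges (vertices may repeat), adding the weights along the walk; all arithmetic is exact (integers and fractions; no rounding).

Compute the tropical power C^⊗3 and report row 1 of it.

C^⊗2:
  [-10, -15]
  [-7, -12]
C^⊗3:
  [-15, -20]
  [-12, -17]
Answer: row 1 of C^⊗3 = [-12, -17]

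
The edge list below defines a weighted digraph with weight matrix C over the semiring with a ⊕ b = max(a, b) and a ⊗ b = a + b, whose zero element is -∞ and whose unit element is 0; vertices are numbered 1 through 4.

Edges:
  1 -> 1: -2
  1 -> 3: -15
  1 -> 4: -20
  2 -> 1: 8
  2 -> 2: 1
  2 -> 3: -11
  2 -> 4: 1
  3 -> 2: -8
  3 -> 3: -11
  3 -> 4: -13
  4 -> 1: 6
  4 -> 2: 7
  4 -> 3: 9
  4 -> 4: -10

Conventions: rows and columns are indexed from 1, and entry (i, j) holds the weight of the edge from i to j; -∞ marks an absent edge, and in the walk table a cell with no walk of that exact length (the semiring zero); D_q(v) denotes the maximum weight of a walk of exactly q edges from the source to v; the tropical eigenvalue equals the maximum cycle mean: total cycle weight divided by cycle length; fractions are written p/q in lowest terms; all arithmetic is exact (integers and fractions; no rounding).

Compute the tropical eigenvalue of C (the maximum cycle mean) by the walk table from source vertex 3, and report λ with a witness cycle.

q=0: [-∞, -∞, 0, -∞]
q=1: [-∞, -8, -11, -13]
q=2: [0, -6, -4, -7]
q=3: [2, 0, 2, -5]
q=4: [8, 2, 4, 1]
Optimal cycle mean attained by: cycle 2->4->2, total 1 + 7, length 2.
Answer: λ = 4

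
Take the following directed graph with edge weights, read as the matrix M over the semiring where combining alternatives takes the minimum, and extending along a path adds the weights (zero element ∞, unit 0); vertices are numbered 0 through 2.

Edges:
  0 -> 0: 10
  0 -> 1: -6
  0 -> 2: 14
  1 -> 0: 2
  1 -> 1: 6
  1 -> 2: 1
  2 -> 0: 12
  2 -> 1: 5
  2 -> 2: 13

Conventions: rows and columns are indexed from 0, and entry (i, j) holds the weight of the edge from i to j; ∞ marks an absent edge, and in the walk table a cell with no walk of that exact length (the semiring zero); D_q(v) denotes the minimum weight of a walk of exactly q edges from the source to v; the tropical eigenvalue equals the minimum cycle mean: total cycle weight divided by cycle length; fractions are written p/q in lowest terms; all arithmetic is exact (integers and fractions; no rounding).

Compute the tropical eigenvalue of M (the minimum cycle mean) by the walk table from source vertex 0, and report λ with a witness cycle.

q=0: [0, ∞, ∞]
q=1: [10, -6, 14]
q=2: [-4, 0, -5]
q=3: [2, -10, 1]
Optimal cycle mean attained by: cycle 0->1->0, total (-6) + 2, length 2.
Answer: λ = -2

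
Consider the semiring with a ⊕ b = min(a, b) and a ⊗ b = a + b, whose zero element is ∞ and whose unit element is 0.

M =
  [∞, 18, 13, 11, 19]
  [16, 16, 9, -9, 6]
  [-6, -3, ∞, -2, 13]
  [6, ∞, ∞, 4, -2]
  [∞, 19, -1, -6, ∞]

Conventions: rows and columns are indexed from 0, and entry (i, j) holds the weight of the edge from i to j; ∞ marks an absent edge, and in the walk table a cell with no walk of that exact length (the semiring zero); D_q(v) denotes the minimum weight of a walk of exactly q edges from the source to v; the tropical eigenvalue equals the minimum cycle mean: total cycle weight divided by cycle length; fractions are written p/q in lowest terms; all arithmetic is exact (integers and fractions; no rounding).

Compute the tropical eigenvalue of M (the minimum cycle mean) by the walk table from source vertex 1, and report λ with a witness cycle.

q=0: [∞, 0, ∞, ∞, ∞]
q=1: [16, 16, 9, -9, 6]
q=2: [-3, 6, 5, -5, -11]
q=3: [-1, 2, -12, -17, -7]
q=4: [-18, -15, -8, -14, -19]
q=5: [-14, -11, -20, -25, -16]
Optimal cycle mean attained by: cycle 3->4->3, total (-2) + (-6), length 2.
Answer: λ = -4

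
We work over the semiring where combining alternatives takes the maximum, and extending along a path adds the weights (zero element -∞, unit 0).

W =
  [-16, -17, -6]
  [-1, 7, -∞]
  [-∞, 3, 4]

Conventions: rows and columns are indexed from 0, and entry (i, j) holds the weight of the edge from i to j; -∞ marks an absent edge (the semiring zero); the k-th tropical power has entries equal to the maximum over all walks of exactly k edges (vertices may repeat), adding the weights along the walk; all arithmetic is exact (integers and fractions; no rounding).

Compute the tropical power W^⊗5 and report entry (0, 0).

W^⊗2:
  [-18, -3, -2]
  [6, 14, -7]
  [2, 10, 8]
W^⊗3:
  [-4, 4, 2]
  [13, 21, 0]
  [9, 17, 12]
W^⊗4:
  [3, 11, 6]
  [20, 28, 7]
  [16, 24, 16]
W^⊗5:
  [10, 18, 10]
  [27, 35, 14]
  [23, 31, 20]
Key observation: the optimum is the walk 0->2->1->1->1->0, with weight (-6) + 3 + 7 + 7 + (-1) = 10.
Optimal value attained by: walk 0->2->1->1->1->0.
Answer: (W^⊗5)[0][0] = 10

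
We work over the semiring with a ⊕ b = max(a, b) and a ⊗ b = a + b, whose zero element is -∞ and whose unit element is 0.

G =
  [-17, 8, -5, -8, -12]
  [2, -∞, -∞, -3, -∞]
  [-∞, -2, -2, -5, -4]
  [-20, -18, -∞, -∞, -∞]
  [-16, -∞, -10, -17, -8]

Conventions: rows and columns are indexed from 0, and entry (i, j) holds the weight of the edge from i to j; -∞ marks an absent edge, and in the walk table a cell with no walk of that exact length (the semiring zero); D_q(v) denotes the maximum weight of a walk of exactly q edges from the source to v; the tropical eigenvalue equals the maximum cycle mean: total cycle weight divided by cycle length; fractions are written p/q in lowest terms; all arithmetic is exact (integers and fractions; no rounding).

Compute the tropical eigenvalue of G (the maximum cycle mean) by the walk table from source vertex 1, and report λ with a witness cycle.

q=0: [-∞, 0, -∞, -∞, -∞]
q=1: [2, -∞, -∞, -3, -∞]
q=2: [-15, 10, -3, -6, -10]
q=3: [12, -5, -5, 7, -7]
q=4: [-3, 20, 7, 4, 0]
q=5: [22, 5, 5, 17, 3]
Optimal cycle mean attained by: cycle 0->1->0, total 8 + 2, length 2.
Answer: λ = 5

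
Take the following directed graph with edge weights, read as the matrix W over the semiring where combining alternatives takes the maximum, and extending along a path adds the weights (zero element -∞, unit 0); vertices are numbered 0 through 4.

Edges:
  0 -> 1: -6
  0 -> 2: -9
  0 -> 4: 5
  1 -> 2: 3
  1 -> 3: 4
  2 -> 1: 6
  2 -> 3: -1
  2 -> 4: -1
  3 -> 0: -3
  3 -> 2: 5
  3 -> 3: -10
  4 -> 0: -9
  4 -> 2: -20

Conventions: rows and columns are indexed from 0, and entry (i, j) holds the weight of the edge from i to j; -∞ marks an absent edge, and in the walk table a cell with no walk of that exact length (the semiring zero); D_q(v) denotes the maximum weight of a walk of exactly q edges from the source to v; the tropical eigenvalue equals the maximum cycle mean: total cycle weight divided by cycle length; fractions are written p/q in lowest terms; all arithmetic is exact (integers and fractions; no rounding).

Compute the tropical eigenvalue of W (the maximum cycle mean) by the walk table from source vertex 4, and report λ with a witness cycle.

q=0: [-∞, -∞, -∞, -∞, 0]
q=1: [-9, -∞, -20, -∞, -∞]
q=2: [-∞, -14, -18, -21, -4]
q=3: [-13, -12, -11, -10, -19]
q=4: [-13, -5, -5, -8, -8]
q=5: [-11, 1, -2, -1, -6]
Optimal cycle mean attained by: cycle 1->3->2->1, total 4 + 5 + 6, length 3.
Answer: λ = 5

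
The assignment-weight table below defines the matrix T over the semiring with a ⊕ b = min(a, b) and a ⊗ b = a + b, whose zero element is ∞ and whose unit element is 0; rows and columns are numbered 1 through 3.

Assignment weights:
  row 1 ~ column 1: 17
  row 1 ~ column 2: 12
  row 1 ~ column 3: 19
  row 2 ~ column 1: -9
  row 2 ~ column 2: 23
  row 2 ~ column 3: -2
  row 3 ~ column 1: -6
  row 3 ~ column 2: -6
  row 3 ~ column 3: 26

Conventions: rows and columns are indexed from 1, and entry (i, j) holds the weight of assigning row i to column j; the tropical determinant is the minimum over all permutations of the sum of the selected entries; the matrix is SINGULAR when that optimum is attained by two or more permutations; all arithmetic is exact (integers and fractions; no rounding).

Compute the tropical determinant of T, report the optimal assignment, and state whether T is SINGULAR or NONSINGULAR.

σ = (1, 2, 3): 17 + 23 + 26 = 66
σ = (1, 3, 2): 17 + (-2) + (-6) = 9
σ = (2, 1, 3): 12 + (-9) + 26 = 29
σ = (2, 3, 1): 12 + (-2) + (-6) = 4
σ = (3, 1, 2): 19 + (-9) + (-6) = 4
σ = (3, 2, 1): 19 + 23 + (-6) = 36
Optimal value attained by: σ = (2, 3, 1).
Answer: det⊕(T) = 4; verdict: SINGULAR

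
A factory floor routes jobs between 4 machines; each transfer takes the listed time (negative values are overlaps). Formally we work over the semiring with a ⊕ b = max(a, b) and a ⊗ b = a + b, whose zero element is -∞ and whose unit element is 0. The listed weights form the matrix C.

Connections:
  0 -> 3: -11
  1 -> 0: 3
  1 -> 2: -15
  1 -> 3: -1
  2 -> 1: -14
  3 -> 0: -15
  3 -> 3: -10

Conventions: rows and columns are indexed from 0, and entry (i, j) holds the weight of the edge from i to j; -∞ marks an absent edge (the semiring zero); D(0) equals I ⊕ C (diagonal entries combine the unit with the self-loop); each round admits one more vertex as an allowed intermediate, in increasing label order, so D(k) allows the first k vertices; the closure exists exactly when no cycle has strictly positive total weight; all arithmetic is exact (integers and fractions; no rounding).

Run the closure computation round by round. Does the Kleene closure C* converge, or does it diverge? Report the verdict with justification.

D(0):
  [0, -∞, -∞, -11]
  [3, 0, -15, -1]
  [-∞, -14, 0, -∞]
  [-15, -∞, -∞, 0]
D(1):
  [0, -∞, -∞, -11]
  [3, 0, -15, -1]
  [-∞, -14, 0, -∞]
  [-15, -∞, -∞, 0]
D(2):
  [0, -∞, -∞, -11]
  [3, 0, -15, -1]
  [-11, -14, 0, -15]
  [-15, -∞, -∞, 0]
D(3):
  [0, -∞, -∞, -11]
  [3, 0, -15, -1]
  [-11, -14, 0, -15]
  [-15, -∞, -∞, 0]
D(4):
  [0, -∞, -∞, -11]
  [3, 0, -15, -1]
  [-11, -14, 0, -15]
  [-15, -∞, -∞, 0]
Key observation: every diagonal entry stays at the unit through all rounds, so no improving cycle exists.
Answer: CONVERGES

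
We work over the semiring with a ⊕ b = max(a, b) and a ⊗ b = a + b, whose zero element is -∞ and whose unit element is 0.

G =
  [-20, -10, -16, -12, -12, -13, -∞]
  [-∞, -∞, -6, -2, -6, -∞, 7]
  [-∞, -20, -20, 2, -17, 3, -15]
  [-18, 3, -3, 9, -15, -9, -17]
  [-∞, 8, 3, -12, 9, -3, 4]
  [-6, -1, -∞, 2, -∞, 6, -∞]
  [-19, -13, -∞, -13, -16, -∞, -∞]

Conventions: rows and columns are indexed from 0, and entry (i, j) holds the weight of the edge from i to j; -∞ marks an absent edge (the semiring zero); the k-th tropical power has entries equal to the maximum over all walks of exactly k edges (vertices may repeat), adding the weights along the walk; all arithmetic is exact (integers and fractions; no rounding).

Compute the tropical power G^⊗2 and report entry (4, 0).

G^⊗2:
  [-19, -4, -9, -3, -3, -7, -3]
  [-12, 2, -3, 7, 3, -3, -2]
  [-3, 5, -1, 11, -8, 9, -13]
  [-9, 12, 6, 18, -3, 0, 10]
  [-9, 17, 12, 6, 18, 6, 15]
  [0, 5, -1, 11, -7, 12, 6]
  [-31, -8, -13, -4, -7, -19, -6]
Key observation: the optimum is the walk 4->5->0, with weight (-3) + (-6) = -9.
Optimal value attained by: walk 4->5->0.
Answer: (G^⊗2)[4][0] = -9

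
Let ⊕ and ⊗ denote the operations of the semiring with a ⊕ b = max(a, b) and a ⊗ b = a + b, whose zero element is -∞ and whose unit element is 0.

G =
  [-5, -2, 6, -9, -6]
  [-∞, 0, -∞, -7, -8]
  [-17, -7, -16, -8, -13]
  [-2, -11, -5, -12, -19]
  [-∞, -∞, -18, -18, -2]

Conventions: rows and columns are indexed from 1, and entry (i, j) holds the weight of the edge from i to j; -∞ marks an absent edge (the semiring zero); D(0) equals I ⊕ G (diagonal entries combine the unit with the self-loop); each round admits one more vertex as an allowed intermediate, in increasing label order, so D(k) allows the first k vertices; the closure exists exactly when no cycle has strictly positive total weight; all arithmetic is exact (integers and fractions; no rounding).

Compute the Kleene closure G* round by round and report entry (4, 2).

D(0):
  [0, -2, 6, -9, -6]
  [-∞, 0, -∞, -7, -8]
  [-17, -7, 0, -8, -13]
  [-2, -11, -5, 0, -19]
  [-∞, -∞, -18, -18, 0]
D(1):
  [0, -2, 6, -9, -6]
  [-∞, 0, -∞, -7, -8]
  [-17, -7, 0, -8, -13]
  [-2, -4, 4, 0, -8]
  [-∞, -∞, -18, -18, 0]
D(2):
  [0, -2, 6, -9, -6]
  [-∞, 0, -∞, -7, -8]
  [-17, -7, 0, -8, -13]
  [-2, -4, 4, 0, -8]
  [-∞, -∞, -18, -18, 0]
D(3):
  [0, -1, 6, -2, -6]
  [-∞, 0, -∞, -7, -8]
  [-17, -7, 0, -8, -13]
  [-2, -3, 4, 0, -8]
  [-35, -25, -18, -18, 0]
D(4):
  [0, -1, 6, -2, -6]
  [-9, 0, -3, -7, -8]
  [-10, -7, 0, -8, -13]
  [-2, -3, 4, 0, -8]
  [-20, -21, -14, -18, 0]
D(5):
  [0, -1, 6, -2, -6]
  [-9, 0, -3, -7, -8]
  [-10, -7, 0, -8, -13]
  [-2, -3, 4, 0, -8]
  [-20, -21, -14, -18, 0]
Answer: G*[4][2] = -3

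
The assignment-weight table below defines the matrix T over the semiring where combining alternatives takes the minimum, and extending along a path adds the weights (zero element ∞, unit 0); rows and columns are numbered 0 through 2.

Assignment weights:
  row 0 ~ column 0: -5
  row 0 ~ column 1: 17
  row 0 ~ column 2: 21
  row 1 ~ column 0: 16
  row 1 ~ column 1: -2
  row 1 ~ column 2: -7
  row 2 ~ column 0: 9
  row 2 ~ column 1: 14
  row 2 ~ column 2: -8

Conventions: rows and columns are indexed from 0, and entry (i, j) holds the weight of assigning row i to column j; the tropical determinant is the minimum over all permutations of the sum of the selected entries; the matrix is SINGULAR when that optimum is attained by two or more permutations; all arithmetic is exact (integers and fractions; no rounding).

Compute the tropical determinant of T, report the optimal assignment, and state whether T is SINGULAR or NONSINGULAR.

σ = (0, 1, 2): (-5) + (-2) + (-8) = -15
σ = (0, 2, 1): (-5) + (-7) + 14 = 2
σ = (1, 0, 2): 17 + 16 + (-8) = 25
σ = (1, 2, 0): 17 + (-7) + 9 = 19
σ = (2, 0, 1): 21 + 16 + 14 = 51
σ = (2, 1, 0): 21 + (-2) + 9 = 28
Optimal value attained by: σ = (0, 1, 2).
Answer: det⊕(T) = -15; verdict: NONSINGULAR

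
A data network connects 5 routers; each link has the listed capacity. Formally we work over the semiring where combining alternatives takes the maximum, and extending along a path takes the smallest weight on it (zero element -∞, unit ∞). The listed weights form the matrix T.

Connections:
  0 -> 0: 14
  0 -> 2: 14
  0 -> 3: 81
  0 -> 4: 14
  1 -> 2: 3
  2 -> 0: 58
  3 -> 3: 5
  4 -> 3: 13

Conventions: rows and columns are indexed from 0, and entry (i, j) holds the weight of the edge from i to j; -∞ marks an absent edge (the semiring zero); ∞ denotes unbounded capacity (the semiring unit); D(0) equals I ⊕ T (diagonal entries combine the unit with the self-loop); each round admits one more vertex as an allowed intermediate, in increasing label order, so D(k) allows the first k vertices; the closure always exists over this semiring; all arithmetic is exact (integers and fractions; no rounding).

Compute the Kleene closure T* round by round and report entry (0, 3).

D(0):
  [∞, -∞, 14, 81, 14]
  [-∞, ∞, 3, -∞, -∞]
  [58, -∞, ∞, -∞, -∞]
  [-∞, -∞, -∞, ∞, -∞]
  [-∞, -∞, -∞, 13, ∞]
D(1):
  [∞, -∞, 14, 81, 14]
  [-∞, ∞, 3, -∞, -∞]
  [58, -∞, ∞, 58, 14]
  [-∞, -∞, -∞, ∞, -∞]
  [-∞, -∞, -∞, 13, ∞]
D(2):
  [∞, -∞, 14, 81, 14]
  [-∞, ∞, 3, -∞, -∞]
  [58, -∞, ∞, 58, 14]
  [-∞, -∞, -∞, ∞, -∞]
  [-∞, -∞, -∞, 13, ∞]
D(3):
  [∞, -∞, 14, 81, 14]
  [3, ∞, 3, 3, 3]
  [58, -∞, ∞, 58, 14]
  [-∞, -∞, -∞, ∞, -∞]
  [-∞, -∞, -∞, 13, ∞]
D(4):
  [∞, -∞, 14, 81, 14]
  [3, ∞, 3, 3, 3]
  [58, -∞, ∞, 58, 14]
  [-∞, -∞, -∞, ∞, -∞]
  [-∞, -∞, -∞, 13, ∞]
D(5):
  [∞, -∞, 14, 81, 14]
  [3, ∞, 3, 3, 3]
  [58, -∞, ∞, 58, 14]
  [-∞, -∞, -∞, ∞, -∞]
  [-∞, -∞, -∞, 13, ∞]
Answer: T*[0][3] = 81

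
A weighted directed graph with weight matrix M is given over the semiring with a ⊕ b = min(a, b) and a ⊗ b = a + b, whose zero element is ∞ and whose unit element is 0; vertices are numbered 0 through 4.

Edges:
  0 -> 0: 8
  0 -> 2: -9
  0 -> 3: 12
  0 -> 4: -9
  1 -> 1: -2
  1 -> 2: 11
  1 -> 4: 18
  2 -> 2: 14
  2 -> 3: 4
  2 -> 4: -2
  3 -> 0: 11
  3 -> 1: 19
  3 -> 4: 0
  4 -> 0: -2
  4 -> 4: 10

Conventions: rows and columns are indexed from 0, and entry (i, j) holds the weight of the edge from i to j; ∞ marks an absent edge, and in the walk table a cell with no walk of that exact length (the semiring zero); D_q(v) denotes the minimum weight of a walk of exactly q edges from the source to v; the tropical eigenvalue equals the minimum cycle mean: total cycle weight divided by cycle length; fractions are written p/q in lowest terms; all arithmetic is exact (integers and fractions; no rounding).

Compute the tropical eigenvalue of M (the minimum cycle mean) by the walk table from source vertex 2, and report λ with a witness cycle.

q=0: [∞, ∞, 0, ∞, ∞]
q=1: [∞, ∞, 14, 4, -2]
q=2: [-4, 23, 28, 18, 4]
q=3: [2, 21, -13, 8, -13]
q=4: [-15, 19, -7, -9, -15]
q=5: [-17, 10, -24, -3, -24]
Optimal cycle mean attained by: cycle 0->4->0, total (-9) + (-2), length 2.
Answer: λ = -11/2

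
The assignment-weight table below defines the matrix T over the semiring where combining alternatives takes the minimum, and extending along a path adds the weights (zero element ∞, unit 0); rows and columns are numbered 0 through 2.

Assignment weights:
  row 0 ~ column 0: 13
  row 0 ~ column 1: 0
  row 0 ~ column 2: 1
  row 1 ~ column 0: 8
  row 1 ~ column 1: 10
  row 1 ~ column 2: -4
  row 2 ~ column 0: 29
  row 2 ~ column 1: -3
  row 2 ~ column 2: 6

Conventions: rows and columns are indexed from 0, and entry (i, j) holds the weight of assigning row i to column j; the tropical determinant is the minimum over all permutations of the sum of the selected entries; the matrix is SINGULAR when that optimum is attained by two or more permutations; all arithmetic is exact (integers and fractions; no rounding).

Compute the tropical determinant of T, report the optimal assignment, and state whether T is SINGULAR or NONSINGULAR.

σ = (0, 1, 2): 13 + 10 + 6 = 29
σ = (0, 2, 1): 13 + (-4) + (-3) = 6
σ = (1, 0, 2): 0 + 8 + 6 = 14
σ = (1, 2, 0): 0 + (-4) + 29 = 25
σ = (2, 0, 1): 1 + 8 + (-3) = 6
σ = (2, 1, 0): 1 + 10 + 29 = 40
Optimal value attained by: σ = (0, 2, 1).
Answer: det⊕(T) = 6; verdict: SINGULAR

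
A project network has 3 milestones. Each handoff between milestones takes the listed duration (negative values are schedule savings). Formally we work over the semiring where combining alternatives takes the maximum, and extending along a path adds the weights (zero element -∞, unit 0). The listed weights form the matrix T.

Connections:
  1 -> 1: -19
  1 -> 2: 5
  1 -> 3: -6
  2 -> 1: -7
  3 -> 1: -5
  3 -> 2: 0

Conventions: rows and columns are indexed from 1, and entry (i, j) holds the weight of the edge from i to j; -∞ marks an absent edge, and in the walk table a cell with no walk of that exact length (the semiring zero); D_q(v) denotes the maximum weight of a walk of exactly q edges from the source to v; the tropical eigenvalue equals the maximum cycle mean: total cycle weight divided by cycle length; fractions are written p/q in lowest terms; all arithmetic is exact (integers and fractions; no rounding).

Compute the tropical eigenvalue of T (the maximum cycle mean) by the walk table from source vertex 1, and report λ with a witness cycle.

q=0: [0, -∞, -∞]
q=1: [-19, 5, -6]
q=2: [-2, -6, -25]
q=3: [-13, 3, -8]
Optimal cycle mean attained by: cycle 1->2->1, total 5 + (-7), length 2.
Answer: λ = -1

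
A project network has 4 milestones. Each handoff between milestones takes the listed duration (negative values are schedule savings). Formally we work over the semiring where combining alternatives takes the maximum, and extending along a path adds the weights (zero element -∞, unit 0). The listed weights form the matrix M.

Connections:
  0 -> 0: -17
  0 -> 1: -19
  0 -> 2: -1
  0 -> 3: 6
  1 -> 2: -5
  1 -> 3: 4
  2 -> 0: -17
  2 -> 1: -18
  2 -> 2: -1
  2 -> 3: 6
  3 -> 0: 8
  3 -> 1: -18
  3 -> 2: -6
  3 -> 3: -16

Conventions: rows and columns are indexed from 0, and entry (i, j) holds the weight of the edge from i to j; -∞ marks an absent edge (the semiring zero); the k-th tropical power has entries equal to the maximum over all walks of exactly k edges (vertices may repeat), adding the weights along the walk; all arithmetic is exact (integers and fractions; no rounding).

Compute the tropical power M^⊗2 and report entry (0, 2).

M^⊗2:
  [14, -12, 0, 5]
  [12, -14, -2, 1]
  [14, -12, 0, 5]
  [-8, -11, 7, 14]
Key observation: the optimum is the walk 0->3->2, with weight 6 + (-6) = 0.
Optimal value attained by: walk 0->3->2.
Answer: (M^⊗2)[0][2] = 0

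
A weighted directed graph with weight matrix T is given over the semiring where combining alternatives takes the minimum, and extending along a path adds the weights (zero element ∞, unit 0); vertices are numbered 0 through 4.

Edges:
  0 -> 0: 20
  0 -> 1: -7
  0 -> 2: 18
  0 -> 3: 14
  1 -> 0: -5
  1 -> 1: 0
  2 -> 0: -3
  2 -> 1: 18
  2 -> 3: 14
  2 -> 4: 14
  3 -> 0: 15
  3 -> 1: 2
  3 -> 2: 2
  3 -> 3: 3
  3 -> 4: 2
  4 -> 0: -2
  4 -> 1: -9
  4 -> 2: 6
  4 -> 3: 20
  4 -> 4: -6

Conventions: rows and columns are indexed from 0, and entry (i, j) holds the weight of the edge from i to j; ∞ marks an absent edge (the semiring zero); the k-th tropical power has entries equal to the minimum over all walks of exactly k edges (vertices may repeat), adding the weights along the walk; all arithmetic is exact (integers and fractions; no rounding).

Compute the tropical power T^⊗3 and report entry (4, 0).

T^⊗2:
  [-12, -7, 16, 17, 16]
  [-5, -12, 13, 9, ∞]
  [12, -10, 15, 11, 8]
  [-3, -7, 5, 6, -4]
  [-14, -15, 0, 12, -12]
T^⊗3:
  [-12, -19, 6, 2, 10]
  [-17, -12, 11, 9, 11]
  [-15, -10, 13, 14, 2]
  [-12, -13, 2, 9, -10]
  [-20, -21, -6, 0, -18]
Key observation: the optimum is the walk 4->4->1->0, with weight (-6) + (-9) + (-5) = -20.
Optimal value attained by: walk 4->4->1->0.
Answer: (T^⊗3)[4][0] = -20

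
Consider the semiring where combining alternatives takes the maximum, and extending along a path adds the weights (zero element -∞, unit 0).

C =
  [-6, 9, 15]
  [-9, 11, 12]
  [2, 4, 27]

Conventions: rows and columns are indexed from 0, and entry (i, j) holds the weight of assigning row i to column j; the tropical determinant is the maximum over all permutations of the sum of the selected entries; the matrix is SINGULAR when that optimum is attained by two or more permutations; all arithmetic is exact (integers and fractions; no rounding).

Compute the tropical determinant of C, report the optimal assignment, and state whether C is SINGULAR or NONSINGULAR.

σ = (0, 1, 2): (-6) + 11 + 27 = 32
σ = (0, 2, 1): (-6) + 12 + 4 = 10
σ = (1, 0, 2): 9 + (-9) + 27 = 27
σ = (1, 2, 0): 9 + 12 + 2 = 23
σ = (2, 0, 1): 15 + (-9) + 4 = 10
σ = (2, 1, 0): 15 + 11 + 2 = 28
Optimal value attained by: σ = (0, 1, 2).
Answer: det⊕(C) = 32; verdict: NONSINGULAR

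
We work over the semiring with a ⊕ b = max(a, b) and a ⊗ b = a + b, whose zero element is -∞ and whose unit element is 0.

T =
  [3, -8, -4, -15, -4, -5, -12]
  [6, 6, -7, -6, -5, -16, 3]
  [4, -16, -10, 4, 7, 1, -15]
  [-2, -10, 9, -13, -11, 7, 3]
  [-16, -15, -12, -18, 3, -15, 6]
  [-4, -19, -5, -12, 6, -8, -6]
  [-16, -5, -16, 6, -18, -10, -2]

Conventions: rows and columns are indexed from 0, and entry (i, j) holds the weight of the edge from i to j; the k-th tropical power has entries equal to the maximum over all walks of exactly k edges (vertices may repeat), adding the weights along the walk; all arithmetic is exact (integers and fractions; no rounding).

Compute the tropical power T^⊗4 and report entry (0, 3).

T^⊗2:
  [6, -2, -1, 0, 3, -2, 2]
  [12, 12, 3, 9, 2, 1, 9]
  [7, -4, 13, -6, 10, 11, 13]
  [13, -2, 2, 13, 16, 10, 1]
  [-8, 1, -9, 12, 6, -4, 9]
  [-1, -9, -3, 0, 9, -4, 12]
  [4, 1, 15, 4, -4, 13, 9]
T^⊗3:
  [9, 4, 9, 8, 6, 7, 9]
  [18, 18, 18, 15, 10, 16, 15]
  [17, 8, 6, 19, 20, 14, 16]
  [16, 5, 22, 7, 19, 20, 22]
  [10, 7, 21, 15, 9, 19, 15]
  [2, 7, 9, 18, 12, 7, 15]
  [19, 7, 13, 19, 22, 16, 7]
T^⊗4:
  [13, 10, 17, 15, 16, 15, 12]
  [24, 24, 24, 22, 25, 22, 21]
  [20, 14, 28, 22, 23, 26, 26]
  [26, 17, 16, 28, 29, 23, 25]
  [25, 13, 24, 25, 28, 22, 18]
  [16, 13, 27, 21, 16, 25, 21]
  [22, 13, 28, 17, 25, 26, 28]
Key observation: the optimum is the walk 0->2->4->6->3, with weight (-4) + 7 + 6 + 6 = 15.
Optimal value attained by: walk 0->2->4->6->3.
Answer: (T^⊗4)[0][3] = 15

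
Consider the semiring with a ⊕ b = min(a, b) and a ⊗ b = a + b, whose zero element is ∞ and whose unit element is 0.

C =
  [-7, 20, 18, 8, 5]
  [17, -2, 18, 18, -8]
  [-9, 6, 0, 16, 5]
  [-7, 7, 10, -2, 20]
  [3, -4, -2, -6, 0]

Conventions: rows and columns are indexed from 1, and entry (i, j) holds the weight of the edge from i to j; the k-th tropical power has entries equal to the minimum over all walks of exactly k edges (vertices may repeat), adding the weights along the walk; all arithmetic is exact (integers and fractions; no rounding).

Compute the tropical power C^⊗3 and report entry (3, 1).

C^⊗2:
  [-14, 1, 3, -1, -2]
  [-5, -12, -10, -14, -10]
  [-16, 1, 0, -1, -4]
  [-14, 5, 8, -4, -2]
  [-13, -6, -2, -8, -12]
C^⊗3:
  [-21, -6, -4, -8, -9]
  [-21, -14, -12, -16, -20]
  [-23, -8, -6, -10, -11]
  [-21, -6, -4, -8, -9]
  [-20, -16, -14, -18, -14]
Key observation: the optimum is the walk 3->1->1->1, with weight (-9) + (-7) + (-7) = -23.
Optimal value attained by: walk 3->1->1->1.
Answer: (C^⊗3)[3][1] = -23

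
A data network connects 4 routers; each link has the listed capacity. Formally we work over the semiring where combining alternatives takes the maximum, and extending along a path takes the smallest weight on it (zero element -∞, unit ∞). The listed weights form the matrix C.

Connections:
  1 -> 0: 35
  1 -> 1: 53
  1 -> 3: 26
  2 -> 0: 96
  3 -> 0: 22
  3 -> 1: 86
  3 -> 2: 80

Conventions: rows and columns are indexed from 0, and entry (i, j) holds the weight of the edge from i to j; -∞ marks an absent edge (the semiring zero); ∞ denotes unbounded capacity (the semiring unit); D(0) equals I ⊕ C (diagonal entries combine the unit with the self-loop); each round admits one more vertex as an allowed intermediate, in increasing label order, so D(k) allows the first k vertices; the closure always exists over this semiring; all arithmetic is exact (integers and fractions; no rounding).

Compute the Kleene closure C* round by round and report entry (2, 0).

D(0):
  [∞, -∞, -∞, -∞]
  [35, ∞, -∞, 26]
  [96, -∞, ∞, -∞]
  [22, 86, 80, ∞]
D(1):
  [∞, -∞, -∞, -∞]
  [35, ∞, -∞, 26]
  [96, -∞, ∞, -∞]
  [22, 86, 80, ∞]
D(2):
  [∞, -∞, -∞, -∞]
  [35, ∞, -∞, 26]
  [96, -∞, ∞, -∞]
  [35, 86, 80, ∞]
D(3):
  [∞, -∞, -∞, -∞]
  [35, ∞, -∞, 26]
  [96, -∞, ∞, -∞]
  [80, 86, 80, ∞]
D(4):
  [∞, -∞, -∞, -∞]
  [35, ∞, 26, 26]
  [96, -∞, ∞, -∞]
  [80, 86, 80, ∞]
Answer: C*[2][0] = 96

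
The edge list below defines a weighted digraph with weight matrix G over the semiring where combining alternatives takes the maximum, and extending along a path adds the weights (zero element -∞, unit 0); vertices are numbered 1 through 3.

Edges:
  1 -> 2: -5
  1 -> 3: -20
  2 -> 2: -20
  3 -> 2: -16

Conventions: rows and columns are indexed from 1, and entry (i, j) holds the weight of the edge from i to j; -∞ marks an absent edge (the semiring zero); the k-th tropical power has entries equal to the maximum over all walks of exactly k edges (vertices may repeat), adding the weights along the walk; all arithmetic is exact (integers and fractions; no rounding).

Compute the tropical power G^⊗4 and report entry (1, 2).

G^⊗2:
  [-∞, -25, -∞]
  [-∞, -40, -∞]
  [-∞, -36, -∞]
G^⊗3:
  [-∞, -45, -∞]
  [-∞, -60, -∞]
  [-∞, -56, -∞]
G^⊗4:
  [-∞, -65, -∞]
  [-∞, -80, -∞]
  [-∞, -76, -∞]
Key observation: the optimum is the walk 1->2->2->2->2, with weight (-5) + (-20) + (-20) + (-20) = -65.
Optimal value attained by: walk 1->2->2->2->2.
Answer: (G^⊗4)[1][2] = -65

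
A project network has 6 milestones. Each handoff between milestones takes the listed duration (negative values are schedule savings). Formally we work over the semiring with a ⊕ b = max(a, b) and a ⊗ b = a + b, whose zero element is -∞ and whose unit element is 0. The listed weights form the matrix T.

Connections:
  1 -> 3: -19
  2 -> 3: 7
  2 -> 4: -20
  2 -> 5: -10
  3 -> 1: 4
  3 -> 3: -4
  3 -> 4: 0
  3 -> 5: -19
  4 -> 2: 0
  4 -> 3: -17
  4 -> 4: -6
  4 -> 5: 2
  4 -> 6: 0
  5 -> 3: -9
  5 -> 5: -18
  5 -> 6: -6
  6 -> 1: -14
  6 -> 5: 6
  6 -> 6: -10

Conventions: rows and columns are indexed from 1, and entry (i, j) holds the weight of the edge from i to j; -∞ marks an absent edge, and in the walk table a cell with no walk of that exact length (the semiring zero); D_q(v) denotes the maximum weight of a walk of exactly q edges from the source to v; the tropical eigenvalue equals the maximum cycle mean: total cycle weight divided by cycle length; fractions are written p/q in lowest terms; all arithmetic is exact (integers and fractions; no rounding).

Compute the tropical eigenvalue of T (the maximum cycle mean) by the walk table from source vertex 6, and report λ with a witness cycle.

q=0: [-∞, -∞, -∞, -∞, -∞, 0]
q=1: [-14, -∞, -∞, -∞, 6, -10]
q=2: [-24, -∞, -3, -∞, -4, 0]
q=3: [1, -∞, -7, -3, 6, -10]
q=4: [-3, -3, -3, -7, -1, 0]
q=5: [1, -7, 4, -3, 6, -7]
q=6: [8, -3, 0, 4, -1, 0]
Optimal cycle mean attained by: cycle 2->3->4->2, total 7 + 0 + 0, length 3.
Answer: λ = 7/3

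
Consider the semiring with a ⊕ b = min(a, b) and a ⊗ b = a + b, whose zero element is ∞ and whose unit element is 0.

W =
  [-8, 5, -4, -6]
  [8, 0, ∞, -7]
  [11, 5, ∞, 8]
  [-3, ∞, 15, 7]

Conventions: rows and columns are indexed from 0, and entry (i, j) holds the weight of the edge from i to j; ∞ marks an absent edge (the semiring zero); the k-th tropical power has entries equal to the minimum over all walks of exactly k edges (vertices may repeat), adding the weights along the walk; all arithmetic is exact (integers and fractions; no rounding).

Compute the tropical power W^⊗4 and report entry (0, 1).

W^⊗2:
  [-16, -3, -12, -14]
  [-10, 0, 4, -7]
  [3, 5, 7, -2]
  [-11, 2, -7, -9]
W^⊗3:
  [-24, -11, -20, -22]
  [-18, -5, -14, -16]
  [-5, 5, -1, -3]
  [-19, -6, -15, -17]
W^⊗4:
  [-32, -19, -28, -30]
  [-26, -13, -22, -24]
  [-13, 0, -9, -11]
  [-27, -14, -23, -25]
Key observation: the optimum is the walk 0->0->0->0->1, with weight (-8) + (-8) + (-8) + 5 = -19.
Optimal value attained by: walk 0->0->0->0->1.
Answer: (W^⊗4)[0][1] = -19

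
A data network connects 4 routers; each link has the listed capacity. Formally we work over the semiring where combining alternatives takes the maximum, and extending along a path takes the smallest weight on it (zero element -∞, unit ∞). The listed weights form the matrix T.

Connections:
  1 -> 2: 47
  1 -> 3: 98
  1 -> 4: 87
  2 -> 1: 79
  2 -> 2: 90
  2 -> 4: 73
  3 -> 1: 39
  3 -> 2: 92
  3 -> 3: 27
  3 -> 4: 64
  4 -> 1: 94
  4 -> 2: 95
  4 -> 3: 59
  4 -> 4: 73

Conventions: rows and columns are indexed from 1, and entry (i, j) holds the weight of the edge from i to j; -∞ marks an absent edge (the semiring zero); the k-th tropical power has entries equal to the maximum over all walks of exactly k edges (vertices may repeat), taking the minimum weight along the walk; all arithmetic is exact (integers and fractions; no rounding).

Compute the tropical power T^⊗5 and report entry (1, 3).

T^⊗2:
  [87, 92, 59, 73]
  [79, 90, 79, 79]
  [79, 90, 59, 73]
  [79, 90, 94, 87]
T^⊗3:
  [79, 90, 87, 87]
  [79, 90, 79, 79]
  [79, 90, 79, 79]
  [87, 92, 79, 79]
T^⊗4:
  [87, 90, 79, 79]
  [79, 90, 79, 79]
  [79, 90, 79, 79]
  [79, 90, 87, 87]
T^⊗5:
  [79, 90, 87, 87]
  [79, 90, 79, 79]
  [79, 90, 79, 79]
  [87, 90, 79, 79]
Key observation: the optimum is the walk 1->4->1->4->1->3, with weight 87 min 94 min 87 min 94 min 98 = 87.
Optimal value attained by: walk 1->4->1->4->1->3.
Answer: (T^⊗5)[1][3] = 87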